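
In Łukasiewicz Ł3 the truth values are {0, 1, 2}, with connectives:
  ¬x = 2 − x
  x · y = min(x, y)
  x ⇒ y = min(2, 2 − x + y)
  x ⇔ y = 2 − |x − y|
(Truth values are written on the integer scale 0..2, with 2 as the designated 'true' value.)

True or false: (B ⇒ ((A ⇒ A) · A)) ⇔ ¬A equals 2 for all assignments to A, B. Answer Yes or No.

No

Counterexample: take A = 0, B = 1.
A ⇒ A = 0 ⇒ 0 = 2
(A ⇒ A) · A = 2 · 0 = 0
B ⇒ ((A ⇒ A) · A) = 1 ⇒ 0 = 1
¬A = ¬0 = 2
(B ⇒ ((A ⇒ A) · A)) ⇔ ¬A = 1 ⇔ 2 = 1
This gives 1 ≠ 2.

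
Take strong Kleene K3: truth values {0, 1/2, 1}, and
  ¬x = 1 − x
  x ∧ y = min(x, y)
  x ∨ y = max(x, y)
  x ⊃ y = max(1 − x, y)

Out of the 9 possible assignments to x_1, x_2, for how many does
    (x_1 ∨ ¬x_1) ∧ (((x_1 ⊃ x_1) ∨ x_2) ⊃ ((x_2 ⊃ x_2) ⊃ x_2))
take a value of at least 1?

2

x_1 = 0, x_2 = 0 ↦ 0  <
x_1 = 0, x_2 = 1/2 ↦ 1/2  <
x_1 = 0, x_2 = 1 ↦ 1  ≥
x_1 = 1/2, x_2 = 0 ↦ 1/2  <
x_1 = 1/2, x_2 = 1/2 ↦ 1/2  <
x_1 = 1/2, x_2 = 1 ↦ 1/2  <
x_1 = 1, x_2 = 0 ↦ 0  <
x_1 = 1, x_2 = 1/2 ↦ 1/2  <
x_1 = 1, x_2 = 1 ↦ 1  ≥
So 2 of the 9 assignments meet the threshold.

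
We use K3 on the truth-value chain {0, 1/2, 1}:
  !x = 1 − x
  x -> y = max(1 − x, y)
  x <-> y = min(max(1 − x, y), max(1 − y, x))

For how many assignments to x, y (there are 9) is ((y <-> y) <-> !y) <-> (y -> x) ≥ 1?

x = 0, y = 0 ↦ 1  ≥
x = 0, y = 1/2 ↦ 1/2  <
x = 0, y = 1 ↦ 1  ≥
x = 1/2, y = 0 ↦ 1  ≥
x = 1/2, y = 1/2 ↦ 1/2  <
x = 1/2, y = 1 ↦ 1/2  <
x = 1, y = 0 ↦ 1  ≥
x = 1, y = 1/2 ↦ 1/2  <
x = 1, y = 1 ↦ 0  <
So 4 of the 9 assignments meet the threshold.

4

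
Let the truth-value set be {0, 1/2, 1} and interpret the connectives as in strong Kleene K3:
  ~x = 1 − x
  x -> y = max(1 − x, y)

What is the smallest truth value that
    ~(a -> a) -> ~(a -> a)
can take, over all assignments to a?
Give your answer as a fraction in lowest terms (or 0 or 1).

1/2

Take a = 1/2:
a -> a = 1/2 -> 1/2 = 1/2
~(a -> a) = ~1/2 = 1/2
a -> a = 1/2 -> 1/2 = 1/2
~(a -> a) = ~1/2 = 1/2
~(a -> a) -> ~(a -> a) = 1/2 -> 1/2 = 1/2
No assignment yields a value below 1/2, so this is the minimum.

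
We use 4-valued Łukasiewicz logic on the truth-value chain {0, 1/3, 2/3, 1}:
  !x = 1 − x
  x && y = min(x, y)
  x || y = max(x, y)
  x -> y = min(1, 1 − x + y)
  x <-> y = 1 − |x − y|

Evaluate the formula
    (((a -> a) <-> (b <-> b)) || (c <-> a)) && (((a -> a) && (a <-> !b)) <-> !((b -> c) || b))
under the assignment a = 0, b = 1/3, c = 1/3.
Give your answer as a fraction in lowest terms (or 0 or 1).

2/3

a -> a = 0 -> 0 = 1
b <-> b = 1/3 <-> 1/3 = 1
(a -> a) <-> (b <-> b) = 1 <-> 1 = 1
c <-> a = 1/3 <-> 0 = 2/3
((a -> a) <-> (b <-> b)) || (c <-> a) = 1 || 2/3 = 1
a -> a = 0 -> 0 = 1
!b = !1/3 = 2/3
a <-> !b = 0 <-> 2/3 = 1/3
(a -> a) && (a <-> !b) = 1 && 1/3 = 1/3
b -> c = 1/3 -> 1/3 = 1
(b -> c) || b = 1 || 1/3 = 1
!((b -> c) || b) = !1 = 0
((a -> a) && (a <-> !b)) <-> !((b -> c) || b) = 1/3 <-> 0 = 2/3
(((a -> a) <-> (b <-> b)) || (c <-> a)) && (((a -> a) && (a <-> !b)) <-> !((b -> c) || b)) = 1 && 2/3 = 2/3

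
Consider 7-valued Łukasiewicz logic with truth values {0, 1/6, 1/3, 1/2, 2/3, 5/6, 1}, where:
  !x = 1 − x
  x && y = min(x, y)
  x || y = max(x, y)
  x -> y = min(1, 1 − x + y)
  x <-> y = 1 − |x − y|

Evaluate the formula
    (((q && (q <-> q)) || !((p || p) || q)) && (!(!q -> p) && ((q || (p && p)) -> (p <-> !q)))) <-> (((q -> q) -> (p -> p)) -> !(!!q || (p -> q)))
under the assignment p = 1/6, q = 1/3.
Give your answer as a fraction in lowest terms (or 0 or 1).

q <-> q = 1/3 <-> 1/3 = 1
q && (q <-> q) = 1/3 && 1 = 1/3
p || p = 1/6 || 1/6 = 1/6
(p || p) || q = 1/6 || 1/3 = 1/3
!((p || p) || q) = !1/3 = 2/3
(q && (q <-> q)) || !((p || p) || q) = 1/3 || 2/3 = 2/3
!q = !1/3 = 2/3
!q -> p = 2/3 -> 1/6 = 1/2
!(!q -> p) = !1/2 = 1/2
p && p = 1/6 && 1/6 = 1/6
q || (p && p) = 1/3 || 1/6 = 1/3
!q = !1/3 = 2/3
p <-> !q = 1/6 <-> 2/3 = 1/2
(q || (p && p)) -> (p <-> !q) = 1/3 -> 1/2 = 1
!(!q -> p) && ((q || (p && p)) -> (p <-> !q)) = 1/2 && 1 = 1/2
((q && (q <-> q)) || !((p || p) || q)) && (!(!q -> p) && ((q || (p && p)) -> (p <-> !q))) = 2/3 && 1/2 = 1/2
q -> q = 1/3 -> 1/3 = 1
p -> p = 1/6 -> 1/6 = 1
(q -> q) -> (p -> p) = 1 -> 1 = 1
!q = !1/3 = 2/3
!!q = !2/3 = 1/3
p -> q = 1/6 -> 1/3 = 1
!!q || (p -> q) = 1/3 || 1 = 1
!(!!q || (p -> q)) = !1 = 0
((q -> q) -> (p -> p)) -> !(!!q || (p -> q)) = 1 -> 0 = 0
(((q && (q <-> q)) || !((p || p) || q)) && (!(!q -> p) && ((q || (p && p)) -> (p <-> !q)))) <-> (((q -> q) -> (p -> p)) -> !(!!q || (p -> q))) = 1/2 <-> 0 = 1/2

1/2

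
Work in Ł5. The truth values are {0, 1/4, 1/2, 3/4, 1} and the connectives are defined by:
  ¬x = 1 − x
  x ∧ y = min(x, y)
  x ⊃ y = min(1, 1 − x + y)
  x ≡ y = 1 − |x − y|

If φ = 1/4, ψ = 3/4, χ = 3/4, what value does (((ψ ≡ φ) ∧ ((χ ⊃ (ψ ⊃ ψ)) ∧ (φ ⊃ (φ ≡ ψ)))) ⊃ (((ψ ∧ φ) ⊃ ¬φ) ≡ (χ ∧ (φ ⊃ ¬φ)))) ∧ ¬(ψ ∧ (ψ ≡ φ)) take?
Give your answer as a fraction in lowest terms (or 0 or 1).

ψ ≡ φ = 3/4 ≡ 1/4 = 1/2
ψ ⊃ ψ = 3/4 ⊃ 3/4 = 1
χ ⊃ (ψ ⊃ ψ) = 3/4 ⊃ 1 = 1
φ ≡ ψ = 1/4 ≡ 3/4 = 1/2
φ ⊃ (φ ≡ ψ) = 1/4 ⊃ 1/2 = 1
(χ ⊃ (ψ ⊃ ψ)) ∧ (φ ⊃ (φ ≡ ψ)) = 1 ∧ 1 = 1
(ψ ≡ φ) ∧ ((χ ⊃ (ψ ⊃ ψ)) ∧ (φ ⊃ (φ ≡ ψ))) = 1/2 ∧ 1 = 1/2
ψ ∧ φ = 3/4 ∧ 1/4 = 1/4
¬φ = ¬1/4 = 3/4
(ψ ∧ φ) ⊃ ¬φ = 1/4 ⊃ 3/4 = 1
¬φ = ¬1/4 = 3/4
φ ⊃ ¬φ = 1/4 ⊃ 3/4 = 1
χ ∧ (φ ⊃ ¬φ) = 3/4 ∧ 1 = 3/4
((ψ ∧ φ) ⊃ ¬φ) ≡ (χ ∧ (φ ⊃ ¬φ)) = 1 ≡ 3/4 = 3/4
((ψ ≡ φ) ∧ ((χ ⊃ (ψ ⊃ ψ)) ∧ (φ ⊃ (φ ≡ ψ)))) ⊃ (((ψ ∧ φ) ⊃ ¬φ) ≡ (χ ∧ (φ ⊃ ¬φ))) = 1/2 ⊃ 3/4 = 1
ψ ≡ φ = 3/4 ≡ 1/4 = 1/2
ψ ∧ (ψ ≡ φ) = 3/4 ∧ 1/2 = 1/2
¬(ψ ∧ (ψ ≡ φ)) = ¬1/2 = 1/2
(((ψ ≡ φ) ∧ ((χ ⊃ (ψ ⊃ ψ)) ∧ (φ ⊃ (φ ≡ ψ)))) ⊃ (((ψ ∧ φ) ⊃ ¬φ) ≡ (χ ∧ (φ ⊃ ¬φ)))) ∧ ¬(ψ ∧ (ψ ≡ φ)) = 1 ∧ 1/2 = 1/2

1/2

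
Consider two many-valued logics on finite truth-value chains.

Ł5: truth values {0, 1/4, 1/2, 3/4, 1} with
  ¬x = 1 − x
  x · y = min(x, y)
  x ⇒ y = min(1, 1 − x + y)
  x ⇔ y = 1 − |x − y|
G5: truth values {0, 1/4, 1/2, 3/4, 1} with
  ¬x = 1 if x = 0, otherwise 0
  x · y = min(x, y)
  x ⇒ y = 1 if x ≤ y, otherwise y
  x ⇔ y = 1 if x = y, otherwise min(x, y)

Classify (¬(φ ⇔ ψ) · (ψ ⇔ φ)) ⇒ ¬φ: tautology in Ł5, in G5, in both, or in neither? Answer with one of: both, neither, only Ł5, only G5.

In Ł5: at φ = 3/4, ψ = 1/4 the value is 3/4 — not a tautology.
In G5: every assignment gives 1 — tautology.

only G5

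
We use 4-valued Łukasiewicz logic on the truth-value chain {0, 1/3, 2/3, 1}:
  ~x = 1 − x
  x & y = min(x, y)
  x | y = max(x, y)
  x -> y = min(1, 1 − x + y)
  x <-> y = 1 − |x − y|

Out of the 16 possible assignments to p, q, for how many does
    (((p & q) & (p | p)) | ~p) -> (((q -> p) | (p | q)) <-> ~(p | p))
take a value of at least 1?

9

p = 0, q = 0 ↦ 1  ≥
p = 0, q = 1/3 ↦ 2/3  <
p = 0, q = 2/3 ↦ 2/3  <
p = 0, q = 1 ↦ 1  ≥
p = 1/3, q = 0 ↦ 1  ≥
p = 1/3, q = 1/3 ↦ 1  ≥
p = 1/3, q = 2/3 ↦ 1  ≥
p = 1/3, q = 1 ↦ 1  ≥
p = 2/3, q = 0 ↦ 1  ≥
p = 2/3, q = 1/3 ↦ 1  ≥
p = 2/3, q = 2/3 ↦ 2/3  <
p = 2/3, q = 1 ↦ 2/3  <
p = 1, q = 0 ↦ 1  ≥
p = 1, q = 1/3 ↦ 2/3  <
p = 1, q = 2/3 ↦ 1/3  <
p = 1, q = 1 ↦ 0  <
So 9 of the 16 assignments meet the threshold.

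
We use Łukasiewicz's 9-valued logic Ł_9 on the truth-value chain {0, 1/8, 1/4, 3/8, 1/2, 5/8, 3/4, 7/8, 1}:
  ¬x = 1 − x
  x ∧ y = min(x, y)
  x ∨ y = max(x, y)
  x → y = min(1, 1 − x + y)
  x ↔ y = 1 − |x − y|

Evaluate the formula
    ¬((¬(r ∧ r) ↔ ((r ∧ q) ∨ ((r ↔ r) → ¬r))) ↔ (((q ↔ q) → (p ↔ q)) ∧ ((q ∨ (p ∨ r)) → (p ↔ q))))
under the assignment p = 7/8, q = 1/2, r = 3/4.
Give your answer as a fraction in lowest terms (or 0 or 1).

1/8

r ∧ r = 3/4 ∧ 3/4 = 3/4
¬(r ∧ r) = ¬3/4 = 1/4
r ∧ q = 3/4 ∧ 1/2 = 1/2
r ↔ r = 3/4 ↔ 3/4 = 1
¬r = ¬3/4 = 1/4
(r ↔ r) → ¬r = 1 → 1/4 = 1/4
(r ∧ q) ∨ ((r ↔ r) → ¬r) = 1/2 ∨ 1/4 = 1/2
¬(r ∧ r) ↔ ((r ∧ q) ∨ ((r ↔ r) → ¬r)) = 1/4 ↔ 1/2 = 3/4
q ↔ q = 1/2 ↔ 1/2 = 1
p ↔ q = 7/8 ↔ 1/2 = 5/8
(q ↔ q) → (p ↔ q) = 1 → 5/8 = 5/8
p ∨ r = 7/8 ∨ 3/4 = 7/8
q ∨ (p ∨ r) = 1/2 ∨ 7/8 = 7/8
p ↔ q = 7/8 ↔ 1/2 = 5/8
(q ∨ (p ∨ r)) → (p ↔ q) = 7/8 → 5/8 = 3/4
((q ↔ q) → (p ↔ q)) ∧ ((q ∨ (p ∨ r)) → (p ↔ q)) = 5/8 ∧ 3/4 = 5/8
(¬(r ∧ r) ↔ ((r ∧ q) ∨ ((r ↔ r) → ¬r))) ↔ (((q ↔ q) → (p ↔ q)) ∧ ((q ∨ (p ∨ r)) → (p ↔ q))) = 3/4 ↔ 5/8 = 7/8
¬((¬(r ∧ r) ↔ ((r ∧ q) ∨ ((r ↔ r) → ¬r))) ↔ (((q ↔ q) → (p ↔ q)) ∧ ((q ∨ (p ∨ r)) → (p ↔ q)))) = ¬7/8 = 1/8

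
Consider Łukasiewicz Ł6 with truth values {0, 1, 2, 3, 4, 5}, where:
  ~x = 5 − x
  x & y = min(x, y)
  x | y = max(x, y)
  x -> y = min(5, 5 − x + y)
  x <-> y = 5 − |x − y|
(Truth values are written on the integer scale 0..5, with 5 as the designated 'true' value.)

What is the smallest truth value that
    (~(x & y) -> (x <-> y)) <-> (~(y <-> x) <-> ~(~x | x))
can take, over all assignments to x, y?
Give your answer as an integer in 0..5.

Take x = 2, y = 0:
x & y = 2 & 0 = 0
~(x & y) = ~0 = 5
x <-> y = 2 <-> 0 = 3
~(x & y) -> (x <-> y) = 5 -> 3 = 3
y <-> x = 0 <-> 2 = 3
~(y <-> x) = ~3 = 2
~x = ~2 = 3
~x | x = 3 | 2 = 3
~(~x | x) = ~3 = 2
~(y <-> x) <-> ~(~x | x) = 2 <-> 2 = 5
(~(x & y) -> (x <-> y)) <-> (~(y <-> x) <-> ~(~x | x)) = 3 <-> 5 = 3
No assignment yields a value below 3, so this is the minimum.

3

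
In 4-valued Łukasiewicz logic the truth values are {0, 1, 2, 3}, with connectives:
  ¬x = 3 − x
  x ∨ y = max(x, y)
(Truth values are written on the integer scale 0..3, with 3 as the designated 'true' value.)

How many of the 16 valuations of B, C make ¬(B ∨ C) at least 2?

B = 0, C = 0 ↦ 3  ≥
B = 0, C = 1 ↦ 2  ≥
B = 0, C = 2 ↦ 1  <
B = 0, C = 3 ↦ 0  <
B = 1, C = 0 ↦ 2  ≥
B = 1, C = 1 ↦ 2  ≥
B = 1, C = 2 ↦ 1  <
B = 1, C = 3 ↦ 0  <
B = 2, C = 0 ↦ 1  <
B = 2, C = 1 ↦ 1  <
B = 2, C = 2 ↦ 1  <
B = 2, C = 3 ↦ 0  <
B = 3, C = 0 ↦ 0  <
B = 3, C = 1 ↦ 0  <
B = 3, C = 2 ↦ 0  <
B = 3, C = 3 ↦ 0  <
So 4 of the 16 assignments meet the threshold.

4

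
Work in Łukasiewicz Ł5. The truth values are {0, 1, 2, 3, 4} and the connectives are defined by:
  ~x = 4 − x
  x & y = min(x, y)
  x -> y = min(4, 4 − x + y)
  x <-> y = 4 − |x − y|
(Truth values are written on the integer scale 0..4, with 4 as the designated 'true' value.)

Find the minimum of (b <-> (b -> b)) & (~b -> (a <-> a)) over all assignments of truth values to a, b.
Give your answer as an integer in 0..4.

0

Take a = 0, b = 0:
b -> b = 0 -> 0 = 4
b <-> (b -> b) = 0 <-> 4 = 0
~b = ~0 = 4
a <-> a = 0 <-> 0 = 4
~b -> (a <-> a) = 4 -> 4 = 4
(b <-> (b -> b)) & (~b -> (a <-> a)) = 0 & 4 = 0
No assignment yields a value below 0, so this is the minimum.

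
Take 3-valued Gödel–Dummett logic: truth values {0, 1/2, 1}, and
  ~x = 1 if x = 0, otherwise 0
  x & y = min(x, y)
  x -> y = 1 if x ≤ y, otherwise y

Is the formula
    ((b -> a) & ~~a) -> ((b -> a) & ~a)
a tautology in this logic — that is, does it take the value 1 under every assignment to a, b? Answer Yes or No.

No

Counterexample: take a = 1/2, b = 0.
b -> a = 0 -> 1/2 = 1
~a = ~1/2 = 0
~~a = ~0 = 1
(b -> a) & ~~a = 1 & 1 = 1
b -> a = 0 -> 1/2 = 1
~a = ~1/2 = 0
(b -> a) & ~a = 1 & 0 = 0
((b -> a) & ~~a) -> ((b -> a) & ~a) = 1 -> 0 = 0
This gives 0 ≠ 1.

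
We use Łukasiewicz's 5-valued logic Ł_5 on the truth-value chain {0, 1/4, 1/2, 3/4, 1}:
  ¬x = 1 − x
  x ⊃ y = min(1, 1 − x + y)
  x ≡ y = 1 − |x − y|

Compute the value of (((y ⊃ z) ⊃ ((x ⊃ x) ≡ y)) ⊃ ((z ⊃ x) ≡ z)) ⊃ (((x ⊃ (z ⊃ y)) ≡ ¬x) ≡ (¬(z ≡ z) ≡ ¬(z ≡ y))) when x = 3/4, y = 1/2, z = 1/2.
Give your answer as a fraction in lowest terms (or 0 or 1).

y ⊃ z = 1/2 ⊃ 1/2 = 1
x ⊃ x = 3/4 ⊃ 3/4 = 1
(x ⊃ x) ≡ y = 1 ≡ 1/2 = 1/2
(y ⊃ z) ⊃ ((x ⊃ x) ≡ y) = 1 ⊃ 1/2 = 1/2
z ⊃ x = 1/2 ⊃ 3/4 = 1
(z ⊃ x) ≡ z = 1 ≡ 1/2 = 1/2
((y ⊃ z) ⊃ ((x ⊃ x) ≡ y)) ⊃ ((z ⊃ x) ≡ z) = 1/2 ⊃ 1/2 = 1
z ⊃ y = 1/2 ⊃ 1/2 = 1
x ⊃ (z ⊃ y) = 3/4 ⊃ 1 = 1
¬x = ¬3/4 = 1/4
(x ⊃ (z ⊃ y)) ≡ ¬x = 1 ≡ 1/4 = 1/4
z ≡ z = 1/2 ≡ 1/2 = 1
¬(z ≡ z) = ¬1 = 0
z ≡ y = 1/2 ≡ 1/2 = 1
¬(z ≡ y) = ¬1 = 0
¬(z ≡ z) ≡ ¬(z ≡ y) = 0 ≡ 0 = 1
((x ⊃ (z ⊃ y)) ≡ ¬x) ≡ (¬(z ≡ z) ≡ ¬(z ≡ y)) = 1/4 ≡ 1 = 1/4
(((y ⊃ z) ⊃ ((x ⊃ x) ≡ y)) ⊃ ((z ⊃ x) ≡ z)) ⊃ (((x ⊃ (z ⊃ y)) ≡ ¬x) ≡ (¬(z ≡ z) ≡ ¬(z ≡ y))) = 1 ⊃ 1/4 = 1/4

1/4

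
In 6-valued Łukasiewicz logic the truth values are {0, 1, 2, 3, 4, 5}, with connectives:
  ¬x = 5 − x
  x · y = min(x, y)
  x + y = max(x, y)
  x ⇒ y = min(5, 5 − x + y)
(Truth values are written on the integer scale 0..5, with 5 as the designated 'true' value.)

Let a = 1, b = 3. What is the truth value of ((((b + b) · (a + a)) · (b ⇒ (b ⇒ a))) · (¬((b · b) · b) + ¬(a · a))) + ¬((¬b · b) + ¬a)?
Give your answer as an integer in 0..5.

b + b = 3 + 3 = 3
a + a = 1 + 1 = 1
(b + b) · (a + a) = 3 · 1 = 1
b ⇒ a = 3 ⇒ 1 = 3
b ⇒ (b ⇒ a) = 3 ⇒ 3 = 5
((b + b) · (a + a)) · (b ⇒ (b ⇒ a)) = 1 · 5 = 1
b · b = 3 · 3 = 3
(b · b) · b = 3 · 3 = 3
¬((b · b) · b) = ¬3 = 2
a · a = 1 · 1 = 1
¬(a · a) = ¬1 = 4
¬((b · b) · b) + ¬(a · a) = 2 + 4 = 4
(((b + b) · (a + a)) · (b ⇒ (b ⇒ a))) · (¬((b · b) · b) + ¬(a · a)) = 1 · 4 = 1
¬b = ¬3 = 2
¬b · b = 2 · 3 = 2
¬a = ¬1 = 4
(¬b · b) + ¬a = 2 + 4 = 4
¬((¬b · b) + ¬a) = ¬4 = 1
((((b + b) · (a + a)) · (b ⇒ (b ⇒ a))) · (¬((b · b) · b) + ¬(a · a))) + ¬((¬b · b) + ¬a) = 1 + 1 = 1

1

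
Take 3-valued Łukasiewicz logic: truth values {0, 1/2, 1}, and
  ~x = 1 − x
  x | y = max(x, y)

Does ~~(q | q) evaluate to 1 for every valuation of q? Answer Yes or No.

Counterexample: take q = 0.
q | q = 0 | 0 = 0
~(q | q) = ~0 = 1
~~(q | q) = ~1 = 0
This gives 0 ≠ 1.

No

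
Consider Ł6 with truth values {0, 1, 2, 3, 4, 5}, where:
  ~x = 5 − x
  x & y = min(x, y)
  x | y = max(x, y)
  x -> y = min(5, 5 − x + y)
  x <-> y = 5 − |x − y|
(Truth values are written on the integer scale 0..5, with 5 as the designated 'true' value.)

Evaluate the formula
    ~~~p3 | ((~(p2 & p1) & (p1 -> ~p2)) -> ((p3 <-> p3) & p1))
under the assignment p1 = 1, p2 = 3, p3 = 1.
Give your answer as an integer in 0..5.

4

~p3 = ~1 = 4
~~p3 = ~4 = 1
~~~p3 = ~1 = 4
p2 & p1 = 3 & 1 = 1
~(p2 & p1) = ~1 = 4
~p2 = ~3 = 2
p1 -> ~p2 = 1 -> 2 = 5
~(p2 & p1) & (p1 -> ~p2) = 4 & 5 = 4
p3 <-> p3 = 1 <-> 1 = 5
(p3 <-> p3) & p1 = 5 & 1 = 1
(~(p2 & p1) & (p1 -> ~p2)) -> ((p3 <-> p3) & p1) = 4 -> 1 = 2
~~~p3 | ((~(p2 & p1) & (p1 -> ~p2)) -> ((p3 <-> p3) & p1)) = 4 | 2 = 4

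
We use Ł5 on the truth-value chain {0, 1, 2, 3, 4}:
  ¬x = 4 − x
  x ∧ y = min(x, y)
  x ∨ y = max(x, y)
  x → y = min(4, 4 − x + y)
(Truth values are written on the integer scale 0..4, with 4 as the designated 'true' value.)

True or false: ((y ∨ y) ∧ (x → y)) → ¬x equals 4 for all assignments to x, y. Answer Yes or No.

No

Counterexample: take x = 1, y = 4.
y ∨ y = 4 ∨ 4 = 4
x → y = 1 → 4 = 4
(y ∨ y) ∧ (x → y) = 4 ∧ 4 = 4
¬x = ¬1 = 3
((y ∨ y) ∧ (x → y)) → ¬x = 4 → 3 = 3
This gives 3 ≠ 4.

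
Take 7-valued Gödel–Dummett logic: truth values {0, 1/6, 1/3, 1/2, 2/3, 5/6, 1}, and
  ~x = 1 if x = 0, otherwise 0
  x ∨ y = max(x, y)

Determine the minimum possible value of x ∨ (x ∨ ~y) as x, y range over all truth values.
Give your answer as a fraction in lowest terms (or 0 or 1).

Take x = 0, y = 1/6:
~y = ~1/6 = 0
x ∨ ~y = 0 ∨ 0 = 0
x ∨ (x ∨ ~y) = 0 ∨ 0 = 0
No assignment yields a value below 0, so this is the minimum.

0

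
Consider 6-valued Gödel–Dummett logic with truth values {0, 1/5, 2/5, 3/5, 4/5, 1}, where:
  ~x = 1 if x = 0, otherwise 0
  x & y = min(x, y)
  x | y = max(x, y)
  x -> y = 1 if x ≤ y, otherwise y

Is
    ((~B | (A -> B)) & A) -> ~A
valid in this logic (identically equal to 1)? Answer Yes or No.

Counterexample: take A = 1/5, B = 0.
~B = ~0 = 1
A -> B = 1/5 -> 0 = 0
~B | (A -> B) = 1 | 0 = 1
(~B | (A -> B)) & A = 1 & 1/5 = 1/5
~A = ~1/5 = 0
((~B | (A -> B)) & A) -> ~A = 1/5 -> 0 = 0
This gives 0 ≠ 1.

No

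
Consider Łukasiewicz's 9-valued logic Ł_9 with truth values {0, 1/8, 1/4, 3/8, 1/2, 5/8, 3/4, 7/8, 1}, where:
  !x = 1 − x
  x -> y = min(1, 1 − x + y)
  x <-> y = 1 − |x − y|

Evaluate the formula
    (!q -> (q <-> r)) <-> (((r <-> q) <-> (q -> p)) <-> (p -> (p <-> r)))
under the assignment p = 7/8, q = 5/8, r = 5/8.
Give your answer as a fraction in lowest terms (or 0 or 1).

!q = !5/8 = 3/8
q <-> r = 5/8 <-> 5/8 = 1
!q -> (q <-> r) = 3/8 -> 1 = 1
r <-> q = 5/8 <-> 5/8 = 1
q -> p = 5/8 -> 7/8 = 1
(r <-> q) <-> (q -> p) = 1 <-> 1 = 1
p <-> r = 7/8 <-> 5/8 = 3/4
p -> (p <-> r) = 7/8 -> 3/4 = 7/8
((r <-> q) <-> (q -> p)) <-> (p -> (p <-> r)) = 1 <-> 7/8 = 7/8
(!q -> (q <-> r)) <-> (((r <-> q) <-> (q -> p)) <-> (p -> (p <-> r))) = 1 <-> 7/8 = 7/8

7/8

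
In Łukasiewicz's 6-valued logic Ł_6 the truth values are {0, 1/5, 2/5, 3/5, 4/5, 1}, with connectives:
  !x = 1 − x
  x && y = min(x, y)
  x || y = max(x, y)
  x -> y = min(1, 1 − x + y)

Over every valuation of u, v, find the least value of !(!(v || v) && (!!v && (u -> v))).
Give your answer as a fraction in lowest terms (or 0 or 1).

3/5

Take u = 0, v = 2/5:
v || v = 2/5 || 2/5 = 2/5
!(v || v) = !2/5 = 3/5
!v = !2/5 = 3/5
!!v = !3/5 = 2/5
u -> v = 0 -> 2/5 = 1
!!v && (u -> v) = 2/5 && 1 = 2/5
!(v || v) && (!!v && (u -> v)) = 3/5 && 2/5 = 2/5
!(!(v || v) && (!!v && (u -> v))) = !2/5 = 3/5
No assignment yields a value below 3/5, so this is the minimum.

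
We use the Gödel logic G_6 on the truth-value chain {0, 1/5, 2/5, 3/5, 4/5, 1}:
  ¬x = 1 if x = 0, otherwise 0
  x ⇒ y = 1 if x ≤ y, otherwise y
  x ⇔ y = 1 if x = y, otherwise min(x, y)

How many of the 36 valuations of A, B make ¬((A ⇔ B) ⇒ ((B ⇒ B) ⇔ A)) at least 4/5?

1

value 1: 1 assignment (counts)
value 0: 35 assignments
So 1 of the 36 assignments meets the threshold.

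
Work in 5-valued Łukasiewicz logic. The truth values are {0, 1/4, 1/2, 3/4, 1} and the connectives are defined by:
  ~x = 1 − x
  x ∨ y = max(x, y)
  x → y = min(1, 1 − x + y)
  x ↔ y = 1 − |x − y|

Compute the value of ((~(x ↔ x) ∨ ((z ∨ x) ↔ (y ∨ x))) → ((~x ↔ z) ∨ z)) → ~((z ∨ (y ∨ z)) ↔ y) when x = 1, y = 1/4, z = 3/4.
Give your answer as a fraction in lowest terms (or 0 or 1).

3/4

x ↔ x = 1 ↔ 1 = 1
~(x ↔ x) = ~1 = 0
z ∨ x = 3/4 ∨ 1 = 1
y ∨ x = 1/4 ∨ 1 = 1
(z ∨ x) ↔ (y ∨ x) = 1 ↔ 1 = 1
~(x ↔ x) ∨ ((z ∨ x) ↔ (y ∨ x)) = 0 ∨ 1 = 1
~x = ~1 = 0
~x ↔ z = 0 ↔ 3/4 = 1/4
(~x ↔ z) ∨ z = 1/4 ∨ 3/4 = 3/4
(~(x ↔ x) ∨ ((z ∨ x) ↔ (y ∨ x))) → ((~x ↔ z) ∨ z) = 1 → 3/4 = 3/4
y ∨ z = 1/4 ∨ 3/4 = 3/4
z ∨ (y ∨ z) = 3/4 ∨ 3/4 = 3/4
(z ∨ (y ∨ z)) ↔ y = 3/4 ↔ 1/4 = 1/2
~((z ∨ (y ∨ z)) ↔ y) = ~1/2 = 1/2
((~(x ↔ x) ∨ ((z ∨ x) ↔ (y ∨ x))) → ((~x ↔ z) ∨ z)) → ~((z ∨ (y ∨ z)) ↔ y) = 3/4 → 1/2 = 3/4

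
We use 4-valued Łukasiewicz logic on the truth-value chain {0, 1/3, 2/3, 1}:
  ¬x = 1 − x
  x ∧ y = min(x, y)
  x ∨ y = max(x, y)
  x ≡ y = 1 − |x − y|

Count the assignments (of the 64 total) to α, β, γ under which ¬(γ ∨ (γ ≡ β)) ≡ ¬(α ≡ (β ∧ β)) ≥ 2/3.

value 1: 19 assignments (counts)
value 2/3: 28 assignments (counts)
value 1/3: 13 assignments
value 0: 4 assignments
So 47 of the 64 assignments meet the threshold.

47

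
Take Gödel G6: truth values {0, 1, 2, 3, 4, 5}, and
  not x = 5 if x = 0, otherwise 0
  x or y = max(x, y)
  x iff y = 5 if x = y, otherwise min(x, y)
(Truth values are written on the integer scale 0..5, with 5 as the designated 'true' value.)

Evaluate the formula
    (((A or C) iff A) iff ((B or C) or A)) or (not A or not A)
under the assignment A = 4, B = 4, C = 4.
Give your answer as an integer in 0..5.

A or C = 4 or 4 = 4
(A or C) iff A = 4 iff 4 = 5
B or C = 4 or 4 = 4
(B or C) or A = 4 or 4 = 4
((A or C) iff A) iff ((B or C) or A) = 5 iff 4 = 4
not A = not 4 = 0
not A = not 4 = 0
not A or not A = 0 or 0 = 0
(((A or C) iff A) iff ((B or C) or A)) or (not A or not A) = 4 or 0 = 4

4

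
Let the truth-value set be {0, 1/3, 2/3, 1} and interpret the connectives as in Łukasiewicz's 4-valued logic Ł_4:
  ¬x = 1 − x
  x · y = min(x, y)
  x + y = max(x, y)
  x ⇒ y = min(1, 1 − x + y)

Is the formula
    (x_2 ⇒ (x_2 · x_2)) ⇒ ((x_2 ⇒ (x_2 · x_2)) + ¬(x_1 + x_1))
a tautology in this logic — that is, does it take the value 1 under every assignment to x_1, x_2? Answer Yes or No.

x_1 = 0, x_2 = 0 ↦ 1
x_1 = 0, x_2 = 1/3 ↦ 1
x_1 = 0, x_2 = 2/3 ↦ 1
x_1 = 0, x_2 = 1 ↦ 1
x_1 = 1/3, x_2 = 0 ↦ 1
x_1 = 1/3, x_2 = 1/3 ↦ 1
x_1 = 1/3, x_2 = 2/3 ↦ 1
x_1 = 1/3, x_2 = 1 ↦ 1
x_1 = 2/3, x_2 = 0 ↦ 1
x_1 = 2/3, x_2 = 1/3 ↦ 1
x_1 = 2/3, x_2 = 2/3 ↦ 1
x_1 = 2/3, x_2 = 1 ↦ 1
x_1 = 1, x_2 = 0 ↦ 1
x_1 = 1, x_2 = 1/3 ↦ 1
x_1 = 1, x_2 = 2/3 ↦ 1
x_1 = 1, x_2 = 1 ↦ 1
Every assignment gives a value ≥ 1.

Yes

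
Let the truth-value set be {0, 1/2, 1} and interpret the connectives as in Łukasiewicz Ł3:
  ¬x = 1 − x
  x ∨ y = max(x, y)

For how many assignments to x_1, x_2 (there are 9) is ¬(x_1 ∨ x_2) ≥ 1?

x_1 = 0, x_2 = 0 ↦ 1  ≥
x_1 = 0, x_2 = 1/2 ↦ 1/2  <
x_1 = 0, x_2 = 1 ↦ 0  <
x_1 = 1/2, x_2 = 0 ↦ 1/2  <
x_1 = 1/2, x_2 = 1/2 ↦ 1/2  <
x_1 = 1/2, x_2 = 1 ↦ 0  <
x_1 = 1, x_2 = 0 ↦ 0  <
x_1 = 1, x_2 = 1/2 ↦ 0  <
x_1 = 1, x_2 = 1 ↦ 0  <
So 1 of the 9 assignments meets the threshold.

1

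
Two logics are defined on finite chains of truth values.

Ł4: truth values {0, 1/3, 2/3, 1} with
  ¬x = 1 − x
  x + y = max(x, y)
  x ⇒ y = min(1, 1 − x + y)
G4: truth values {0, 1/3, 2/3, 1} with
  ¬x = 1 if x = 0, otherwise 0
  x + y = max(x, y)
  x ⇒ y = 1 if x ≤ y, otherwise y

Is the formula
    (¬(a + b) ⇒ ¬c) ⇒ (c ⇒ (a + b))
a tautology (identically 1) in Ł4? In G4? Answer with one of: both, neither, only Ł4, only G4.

only Ł4

In Ł4: every assignment gives 1 — tautology.
In G4: at a = 0, b = 1/3, c = 2/3 the value is 1/3 — not a tautology.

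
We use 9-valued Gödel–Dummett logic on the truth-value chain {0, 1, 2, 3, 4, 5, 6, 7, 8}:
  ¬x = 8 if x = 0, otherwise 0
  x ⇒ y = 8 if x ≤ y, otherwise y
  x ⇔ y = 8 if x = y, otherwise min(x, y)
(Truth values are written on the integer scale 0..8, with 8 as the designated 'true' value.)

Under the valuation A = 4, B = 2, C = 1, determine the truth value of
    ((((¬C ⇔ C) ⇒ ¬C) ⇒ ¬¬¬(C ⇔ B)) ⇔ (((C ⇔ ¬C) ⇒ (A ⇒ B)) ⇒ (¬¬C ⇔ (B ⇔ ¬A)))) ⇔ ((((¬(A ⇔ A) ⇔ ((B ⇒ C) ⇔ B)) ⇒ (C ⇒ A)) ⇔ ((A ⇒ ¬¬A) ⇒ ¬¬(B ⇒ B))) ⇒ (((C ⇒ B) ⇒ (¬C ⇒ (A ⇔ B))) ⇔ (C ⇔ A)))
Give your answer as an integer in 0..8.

¬C = ¬1 = 0
¬C ⇔ C = 0 ⇔ 1 = 0
¬C = ¬1 = 0
(¬C ⇔ C) ⇒ ¬C = 0 ⇒ 0 = 8
C ⇔ B = 1 ⇔ 2 = 1
¬(C ⇔ B) = ¬1 = 0
¬¬(C ⇔ B) = ¬0 = 8
¬¬¬(C ⇔ B) = ¬8 = 0
((¬C ⇔ C) ⇒ ¬C) ⇒ ¬¬¬(C ⇔ B) = 8 ⇒ 0 = 0
¬C = ¬1 = 0
C ⇔ ¬C = 1 ⇔ 0 = 0
A ⇒ B = 4 ⇒ 2 = 2
(C ⇔ ¬C) ⇒ (A ⇒ B) = 0 ⇒ 2 = 8
¬C = ¬1 = 0
¬¬C = ¬0 = 8
¬A = ¬4 = 0
B ⇔ ¬A = 2 ⇔ 0 = 0
¬¬C ⇔ (B ⇔ ¬A) = 8 ⇔ 0 = 0
((C ⇔ ¬C) ⇒ (A ⇒ B)) ⇒ (¬¬C ⇔ (B ⇔ ¬A)) = 8 ⇒ 0 = 0
(((¬C ⇔ C) ⇒ ¬C) ⇒ ¬¬¬(C ⇔ B)) ⇔ (((C ⇔ ¬C) ⇒ (A ⇒ B)) ⇒ (¬¬C ⇔ (B ⇔ ¬A))) = 0 ⇔ 0 = 8
A ⇔ A = 4 ⇔ 4 = 8
¬(A ⇔ A) = ¬8 = 0
B ⇒ C = 2 ⇒ 1 = 1
(B ⇒ C) ⇔ B = 1 ⇔ 2 = 1
¬(A ⇔ A) ⇔ ((B ⇒ C) ⇔ B) = 0 ⇔ 1 = 0
C ⇒ A = 1 ⇒ 4 = 8
(¬(A ⇔ A) ⇔ ((B ⇒ C) ⇔ B)) ⇒ (C ⇒ A) = 0 ⇒ 8 = 8
¬A = ¬4 = 0
¬¬A = ¬0 = 8
A ⇒ ¬¬A = 4 ⇒ 8 = 8
B ⇒ B = 2 ⇒ 2 = 8
¬(B ⇒ B) = ¬8 = 0
¬¬(B ⇒ B) = ¬0 = 8
(A ⇒ ¬¬A) ⇒ ¬¬(B ⇒ B) = 8 ⇒ 8 = 8
((¬(A ⇔ A) ⇔ ((B ⇒ C) ⇔ B)) ⇒ (C ⇒ A)) ⇔ ((A ⇒ ¬¬A) ⇒ ¬¬(B ⇒ B)) = 8 ⇔ 8 = 8
C ⇒ B = 1 ⇒ 2 = 8
¬C = ¬1 = 0
A ⇔ B = 4 ⇔ 2 = 2
¬C ⇒ (A ⇔ B) = 0 ⇒ 2 = 8
(C ⇒ B) ⇒ (¬C ⇒ (A ⇔ B)) = 8 ⇒ 8 = 8
C ⇔ A = 1 ⇔ 4 = 1
((C ⇒ B) ⇒ (¬C ⇒ (A ⇔ B))) ⇔ (C ⇔ A) = 8 ⇔ 1 = 1
(((¬(A ⇔ A) ⇔ ((B ⇒ C) ⇔ B)) ⇒ (C ⇒ A)) ⇔ ((A ⇒ ¬¬A) ⇒ ¬¬(B ⇒ B))) ⇒ (((C ⇒ B) ⇒ (¬C ⇒ (A ⇔ B))) ⇔ (C ⇔ A)) = 8 ⇒ 1 = 1
((((¬C ⇔ C) ⇒ ¬C) ⇒ ¬¬¬(C ⇔ B)) ⇔ (((C ⇔ ¬C) ⇒ (A ⇒ B)) ⇒ (¬¬C ⇔ (B ⇔ ¬A)))) ⇔ ((((¬(A ⇔ A) ⇔ ((B ⇒ C) ⇔ B)) ⇒ (C ⇒ A)) ⇔ ((A ⇒ ¬¬A) ⇒ ¬¬(B ⇒ B))) ⇒ (((C ⇒ B) ⇒ (¬C ⇒ (A ⇔ B))) ⇔ (C ⇔ A))) = 8 ⇔ 1 = 1

1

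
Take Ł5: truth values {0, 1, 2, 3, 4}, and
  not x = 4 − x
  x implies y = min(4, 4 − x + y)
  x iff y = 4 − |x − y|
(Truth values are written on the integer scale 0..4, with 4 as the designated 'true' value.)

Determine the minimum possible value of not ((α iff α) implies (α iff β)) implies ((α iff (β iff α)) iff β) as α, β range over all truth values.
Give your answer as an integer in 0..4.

2

Take α = 2, β = 0:
α iff α = 2 iff 2 = 4
α iff β = 2 iff 0 = 2
(α iff α) implies (α iff β) = 4 implies 2 = 2
not ((α iff α) implies (α iff β)) = not 2 = 2
β iff α = 0 iff 2 = 2
α iff (β iff α) = 2 iff 2 = 4
(α iff (β iff α)) iff β = 4 iff 0 = 0
not ((α iff α) implies (α iff β)) implies ((α iff (β iff α)) iff β) = 2 implies 0 = 2
No assignment yields a value below 2, so this is the minimum.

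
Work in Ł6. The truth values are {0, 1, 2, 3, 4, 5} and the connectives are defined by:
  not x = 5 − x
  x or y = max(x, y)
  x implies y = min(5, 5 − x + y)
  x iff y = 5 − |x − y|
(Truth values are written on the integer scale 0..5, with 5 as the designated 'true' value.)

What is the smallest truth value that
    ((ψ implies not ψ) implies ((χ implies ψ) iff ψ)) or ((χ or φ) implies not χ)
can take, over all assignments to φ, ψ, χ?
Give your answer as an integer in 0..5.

3

Take φ = 4, ψ = 0, χ = 3:
not ψ = not 0 = 5
ψ implies not ψ = 0 implies 5 = 5
χ implies ψ = 3 implies 0 = 2
(χ implies ψ) iff ψ = 2 iff 0 = 3
(ψ implies not ψ) implies ((χ implies ψ) iff ψ) = 5 implies 3 = 3
χ or φ = 3 or 4 = 4
not χ = not 3 = 2
(χ or φ) implies not χ = 4 implies 2 = 3
((ψ implies not ψ) implies ((χ implies ψ) iff ψ)) or ((χ or φ) implies not χ) = 3 or 3 = 3
No assignment yields a value below 3, so this is the minimum.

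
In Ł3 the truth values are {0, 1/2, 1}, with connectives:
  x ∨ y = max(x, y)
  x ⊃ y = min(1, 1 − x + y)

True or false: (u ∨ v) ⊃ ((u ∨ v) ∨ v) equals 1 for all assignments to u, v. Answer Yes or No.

u = 0, v = 0 ↦ 1
u = 0, v = 1/2 ↦ 1
u = 0, v = 1 ↦ 1
u = 1/2, v = 0 ↦ 1
u = 1/2, v = 1/2 ↦ 1
u = 1/2, v = 1 ↦ 1
u = 1, v = 0 ↦ 1
u = 1, v = 1/2 ↦ 1
u = 1, v = 1 ↦ 1
Every assignment gives a value ≥ 1.

Yes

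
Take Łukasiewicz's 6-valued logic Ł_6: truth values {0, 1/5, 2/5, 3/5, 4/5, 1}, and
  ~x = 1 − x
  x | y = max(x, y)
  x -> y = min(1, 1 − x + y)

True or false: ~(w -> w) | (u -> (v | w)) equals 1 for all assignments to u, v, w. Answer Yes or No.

Counterexample: take u = 1/5, v = 0, w = 0.
w -> w = 0 -> 0 = 1
~(w -> w) = ~1 = 0
v | w = 0 | 0 = 0
u -> (v | w) = 1/5 -> 0 = 4/5
~(w -> w) | (u -> (v | w)) = 0 | 4/5 = 4/5
This gives 4/5 ≠ 1.

No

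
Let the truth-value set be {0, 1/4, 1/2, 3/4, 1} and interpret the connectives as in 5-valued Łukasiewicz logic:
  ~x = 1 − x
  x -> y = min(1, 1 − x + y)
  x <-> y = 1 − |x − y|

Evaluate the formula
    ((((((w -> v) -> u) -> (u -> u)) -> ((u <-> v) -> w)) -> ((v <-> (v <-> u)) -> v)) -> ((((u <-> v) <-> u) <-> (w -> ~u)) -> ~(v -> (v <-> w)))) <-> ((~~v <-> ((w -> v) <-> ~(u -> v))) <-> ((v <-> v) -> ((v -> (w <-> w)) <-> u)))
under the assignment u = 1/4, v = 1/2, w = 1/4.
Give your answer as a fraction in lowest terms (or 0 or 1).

w -> v = 1/4 -> 1/2 = 1
(w -> v) -> u = 1 -> 1/4 = 1/4
u -> u = 1/4 -> 1/4 = 1
((w -> v) -> u) -> (u -> u) = 1/4 -> 1 = 1
u <-> v = 1/4 <-> 1/2 = 3/4
(u <-> v) -> w = 3/4 -> 1/4 = 1/2
(((w -> v) -> u) -> (u -> u)) -> ((u <-> v) -> w) = 1 -> 1/2 = 1/2
v <-> u = 1/2 <-> 1/4 = 3/4
v <-> (v <-> u) = 1/2 <-> 3/4 = 3/4
(v <-> (v <-> u)) -> v = 3/4 -> 1/2 = 3/4
((((w -> v) -> u) -> (u -> u)) -> ((u <-> v) -> w)) -> ((v <-> (v <-> u)) -> v) = 1/2 -> 3/4 = 1
u <-> v = 1/4 <-> 1/2 = 3/4
(u <-> v) <-> u = 3/4 <-> 1/4 = 1/2
~u = ~1/4 = 3/4
w -> ~u = 1/4 -> 3/4 = 1
((u <-> v) <-> u) <-> (w -> ~u) = 1/2 <-> 1 = 1/2
v <-> w = 1/2 <-> 1/4 = 3/4
v -> (v <-> w) = 1/2 -> 3/4 = 1
~(v -> (v <-> w)) = ~1 = 0
(((u <-> v) <-> u) <-> (w -> ~u)) -> ~(v -> (v <-> w)) = 1/2 -> 0 = 1/2
(((((w -> v) -> u) -> (u -> u)) -> ((u <-> v) -> w)) -> ((v <-> (v <-> u)) -> v)) -> ((((u <-> v) <-> u) <-> (w -> ~u)) -> ~(v -> (v <-> w))) = 1 -> 1/2 = 1/2
~v = ~1/2 = 1/2
~~v = ~1/2 = 1/2
w -> v = 1/4 -> 1/2 = 1
u -> v = 1/4 -> 1/2 = 1
~(u -> v) = ~1 = 0
(w -> v) <-> ~(u -> v) = 1 <-> 0 = 0
~~v <-> ((w -> v) <-> ~(u -> v)) = 1/2 <-> 0 = 1/2
v <-> v = 1/2 <-> 1/2 = 1
w <-> w = 1/4 <-> 1/4 = 1
v -> (w <-> w) = 1/2 -> 1 = 1
(v -> (w <-> w)) <-> u = 1 <-> 1/4 = 1/4
(v <-> v) -> ((v -> (w <-> w)) <-> u) = 1 -> 1/4 = 1/4
(~~v <-> ((w -> v) <-> ~(u -> v))) <-> ((v <-> v) -> ((v -> (w <-> w)) <-> u)) = 1/2 <-> 1/4 = 3/4
((((((w -> v) -> u) -> (u -> u)) -> ((u <-> v) -> w)) -> ((v <-> (v <-> u)) -> v)) -> ((((u <-> v) <-> u) <-> (w -> ~u)) -> ~(v -> (v <-> w)))) <-> ((~~v <-> ((w -> v) <-> ~(u -> v))) <-> ((v <-> v) -> ((v -> (w <-> w)) <-> u))) = 1/2 <-> 3/4 = 3/4

3/4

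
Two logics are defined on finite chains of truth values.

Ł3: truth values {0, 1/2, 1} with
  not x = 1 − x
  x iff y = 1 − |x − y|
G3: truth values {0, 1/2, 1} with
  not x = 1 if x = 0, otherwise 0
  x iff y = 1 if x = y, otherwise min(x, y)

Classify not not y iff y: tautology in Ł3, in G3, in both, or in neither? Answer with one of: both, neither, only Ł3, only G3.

In Ł3: every assignment gives 1 — tautology.
In G3: at y = 1/2 the value is 1/2 — not a tautology.

only Ł3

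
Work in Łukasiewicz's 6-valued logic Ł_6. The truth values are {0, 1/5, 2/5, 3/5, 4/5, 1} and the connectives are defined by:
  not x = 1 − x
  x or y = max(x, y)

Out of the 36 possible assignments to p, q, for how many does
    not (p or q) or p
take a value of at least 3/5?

27

value 1: 7 assignments (counts)
value 4/5: 9 assignments (counts)
value 3/5: 11 assignments (counts)
value 2/5: 5 assignments
value 1/5: 3 assignments
value 0: 1 assignment
So 27 of the 36 assignments meet the threshold.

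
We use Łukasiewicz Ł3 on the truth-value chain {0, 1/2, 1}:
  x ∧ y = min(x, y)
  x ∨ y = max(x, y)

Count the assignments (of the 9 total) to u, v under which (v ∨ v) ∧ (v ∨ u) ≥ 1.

3

u = 0, v = 0 ↦ 0  <
u = 0, v = 1/2 ↦ 1/2  <
u = 0, v = 1 ↦ 1  ≥
u = 1/2, v = 0 ↦ 0  <
u = 1/2, v = 1/2 ↦ 1/2  <
u = 1/2, v = 1 ↦ 1  ≥
u = 1, v = 0 ↦ 0  <
u = 1, v = 1/2 ↦ 1/2  <
u = 1, v = 1 ↦ 1  ≥
So 3 of the 9 assignments meet the threshold.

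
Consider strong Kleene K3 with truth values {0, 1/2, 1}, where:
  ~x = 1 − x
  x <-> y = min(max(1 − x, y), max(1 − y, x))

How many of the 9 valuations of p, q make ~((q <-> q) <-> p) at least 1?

p = 0, q = 0 ↦ 1  ≥
p = 0, q = 1/2 ↦ 1/2  <
p = 0, q = 1 ↦ 1  ≥
p = 1/2, q = 0 ↦ 1/2  <
p = 1/2, q = 1/2 ↦ 1/2  <
p = 1/2, q = 1 ↦ 1/2  <
p = 1, q = 0 ↦ 0  <
p = 1, q = 1/2 ↦ 1/2  <
p = 1, q = 1 ↦ 0  <
So 2 of the 9 assignments meet the threshold.

2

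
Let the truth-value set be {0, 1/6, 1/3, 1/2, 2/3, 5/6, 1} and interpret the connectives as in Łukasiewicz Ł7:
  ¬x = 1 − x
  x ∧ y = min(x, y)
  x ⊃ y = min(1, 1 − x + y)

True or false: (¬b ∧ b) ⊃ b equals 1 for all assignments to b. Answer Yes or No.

b = 0 ↦ 1
b = 1/6 ↦ 1
b = 1/3 ↦ 1
b = 1/2 ↦ 1
b = 2/3 ↦ 1
b = 5/6 ↦ 1
b = 1 ↦ 1
Every assignment gives a value ≥ 1.

Yes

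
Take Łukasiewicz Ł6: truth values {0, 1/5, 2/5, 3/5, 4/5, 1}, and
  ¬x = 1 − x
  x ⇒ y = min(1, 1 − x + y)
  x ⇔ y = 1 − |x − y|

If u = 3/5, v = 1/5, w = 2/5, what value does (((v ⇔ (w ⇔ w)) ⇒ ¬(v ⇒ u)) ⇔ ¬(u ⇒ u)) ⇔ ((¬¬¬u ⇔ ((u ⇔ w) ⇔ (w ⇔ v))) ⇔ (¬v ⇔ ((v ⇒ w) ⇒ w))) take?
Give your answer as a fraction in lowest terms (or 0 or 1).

w ⇔ w = 2/5 ⇔ 2/5 = 1
v ⇔ (w ⇔ w) = 1/5 ⇔ 1 = 1/5
v ⇒ u = 1/5 ⇒ 3/5 = 1
¬(v ⇒ u) = ¬1 = 0
(v ⇔ (w ⇔ w)) ⇒ ¬(v ⇒ u) = 1/5 ⇒ 0 = 4/5
u ⇒ u = 3/5 ⇒ 3/5 = 1
¬(u ⇒ u) = ¬1 = 0
((v ⇔ (w ⇔ w)) ⇒ ¬(v ⇒ u)) ⇔ ¬(u ⇒ u) = 4/5 ⇔ 0 = 1/5
¬u = ¬3/5 = 2/5
¬¬u = ¬2/5 = 3/5
¬¬¬u = ¬3/5 = 2/5
u ⇔ w = 3/5 ⇔ 2/5 = 4/5
w ⇔ v = 2/5 ⇔ 1/5 = 4/5
(u ⇔ w) ⇔ (w ⇔ v) = 4/5 ⇔ 4/5 = 1
¬¬¬u ⇔ ((u ⇔ w) ⇔ (w ⇔ v)) = 2/5 ⇔ 1 = 2/5
¬v = ¬1/5 = 4/5
v ⇒ w = 1/5 ⇒ 2/5 = 1
(v ⇒ w) ⇒ w = 1 ⇒ 2/5 = 2/5
¬v ⇔ ((v ⇒ w) ⇒ w) = 4/5 ⇔ 2/5 = 3/5
(¬¬¬u ⇔ ((u ⇔ w) ⇔ (w ⇔ v))) ⇔ (¬v ⇔ ((v ⇒ w) ⇒ w)) = 2/5 ⇔ 3/5 = 4/5
(((v ⇔ (w ⇔ w)) ⇒ ¬(v ⇒ u)) ⇔ ¬(u ⇒ u)) ⇔ ((¬¬¬u ⇔ ((u ⇔ w) ⇔ (w ⇔ v))) ⇔ (¬v ⇔ ((v ⇒ w) ⇒ w))) = 1/5 ⇔ 4/5 = 2/5

2/5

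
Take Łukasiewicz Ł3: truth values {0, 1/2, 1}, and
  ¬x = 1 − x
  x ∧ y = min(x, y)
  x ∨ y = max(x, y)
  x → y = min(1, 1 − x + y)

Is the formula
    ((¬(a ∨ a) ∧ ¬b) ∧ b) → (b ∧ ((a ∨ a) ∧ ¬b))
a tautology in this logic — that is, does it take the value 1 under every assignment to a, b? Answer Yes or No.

Counterexample: take a = 0, b = 1/2.
a ∨ a = 0 ∨ 0 = 0
¬(a ∨ a) = ¬0 = 1
¬b = ¬1/2 = 1/2
¬(a ∨ a) ∧ ¬b = 1 ∧ 1/2 = 1/2
(¬(a ∨ a) ∧ ¬b) ∧ b = 1/2 ∧ 1/2 = 1/2
a ∨ a = 0 ∨ 0 = 0
¬b = ¬1/2 = 1/2
(a ∨ a) ∧ ¬b = 0 ∧ 1/2 = 0
b ∧ ((a ∨ a) ∧ ¬b) = 1/2 ∧ 0 = 0
((¬(a ∨ a) ∧ ¬b) ∧ b) → (b ∧ ((a ∨ a) ∧ ¬b)) = 1/2 → 0 = 1/2
This gives 1/2 ≠ 1.

No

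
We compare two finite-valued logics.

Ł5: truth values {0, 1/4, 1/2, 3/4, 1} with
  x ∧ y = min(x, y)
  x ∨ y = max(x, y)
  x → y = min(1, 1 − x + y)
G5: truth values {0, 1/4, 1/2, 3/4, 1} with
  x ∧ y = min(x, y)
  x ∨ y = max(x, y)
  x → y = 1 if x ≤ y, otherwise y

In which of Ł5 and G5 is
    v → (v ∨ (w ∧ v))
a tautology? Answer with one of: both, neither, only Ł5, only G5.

both

In Ł5: every assignment gives 1 — tautology.
In G5: every assignment gives 1 — tautology.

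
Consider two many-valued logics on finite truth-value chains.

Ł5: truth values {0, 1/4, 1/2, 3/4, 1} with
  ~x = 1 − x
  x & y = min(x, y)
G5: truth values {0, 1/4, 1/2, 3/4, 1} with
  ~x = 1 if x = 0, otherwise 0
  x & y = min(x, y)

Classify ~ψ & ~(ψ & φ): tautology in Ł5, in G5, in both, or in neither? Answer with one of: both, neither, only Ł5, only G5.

neither

In Ł5: at φ = 0, ψ = 1/4 the value is 3/4 — not a tautology.
In G5: at φ = 0, ψ = 1/4 the value is 0 — not a tautology.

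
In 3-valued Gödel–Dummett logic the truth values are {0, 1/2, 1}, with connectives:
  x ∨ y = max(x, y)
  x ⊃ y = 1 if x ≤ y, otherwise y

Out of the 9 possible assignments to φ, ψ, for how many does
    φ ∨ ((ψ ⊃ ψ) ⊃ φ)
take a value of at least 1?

3

φ = 0, ψ = 0 ↦ 0  <
φ = 0, ψ = 1/2 ↦ 0  <
φ = 0, ψ = 1 ↦ 0  <
φ = 1/2, ψ = 0 ↦ 1/2  <
φ = 1/2, ψ = 1/2 ↦ 1/2  <
φ = 1/2, ψ = 1 ↦ 1/2  <
φ = 1, ψ = 0 ↦ 1  ≥
φ = 1, ψ = 1/2 ↦ 1  ≥
φ = 1, ψ = 1 ↦ 1  ≥
So 3 of the 9 assignments meet the threshold.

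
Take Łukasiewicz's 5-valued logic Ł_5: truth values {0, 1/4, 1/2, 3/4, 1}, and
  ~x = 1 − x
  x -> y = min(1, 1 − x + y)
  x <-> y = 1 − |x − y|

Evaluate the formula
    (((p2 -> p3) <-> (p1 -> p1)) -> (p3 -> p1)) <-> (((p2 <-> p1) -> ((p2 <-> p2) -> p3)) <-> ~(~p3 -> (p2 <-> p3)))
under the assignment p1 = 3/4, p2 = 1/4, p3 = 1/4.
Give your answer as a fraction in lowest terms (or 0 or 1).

1/4

p2 -> p3 = 1/4 -> 1/4 = 1
p1 -> p1 = 3/4 -> 3/4 = 1
(p2 -> p3) <-> (p1 -> p1) = 1 <-> 1 = 1
p3 -> p1 = 1/4 -> 3/4 = 1
((p2 -> p3) <-> (p1 -> p1)) -> (p3 -> p1) = 1 -> 1 = 1
p2 <-> p1 = 1/4 <-> 3/4 = 1/2
p2 <-> p2 = 1/4 <-> 1/4 = 1
(p2 <-> p2) -> p3 = 1 -> 1/4 = 1/4
(p2 <-> p1) -> ((p2 <-> p2) -> p3) = 1/2 -> 1/4 = 3/4
~p3 = ~1/4 = 3/4
p2 <-> p3 = 1/4 <-> 1/4 = 1
~p3 -> (p2 <-> p3) = 3/4 -> 1 = 1
~(~p3 -> (p2 <-> p3)) = ~1 = 0
((p2 <-> p1) -> ((p2 <-> p2) -> p3)) <-> ~(~p3 -> (p2 <-> p3)) = 3/4 <-> 0 = 1/4
(((p2 -> p3) <-> (p1 -> p1)) -> (p3 -> p1)) <-> (((p2 <-> p1) -> ((p2 <-> p2) -> p3)) <-> ~(~p3 -> (p2 <-> p3))) = 1 <-> 1/4 = 1/4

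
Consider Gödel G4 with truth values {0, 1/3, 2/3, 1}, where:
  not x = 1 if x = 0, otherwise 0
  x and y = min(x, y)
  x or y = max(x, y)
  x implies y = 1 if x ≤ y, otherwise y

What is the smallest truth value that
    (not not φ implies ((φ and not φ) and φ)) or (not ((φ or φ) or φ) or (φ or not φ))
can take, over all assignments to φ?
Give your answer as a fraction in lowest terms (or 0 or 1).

Take φ = 1/3:
not φ = not 1/3 = 0
not not φ = not 0 = 1
not φ = not 1/3 = 0
φ and not φ = 1/3 and 0 = 0
(φ and not φ) and φ = 0 and 1/3 = 0
not not φ implies ((φ and not φ) and φ) = 1 implies 0 = 0
φ or φ = 1/3 or 1/3 = 1/3
(φ or φ) or φ = 1/3 or 1/3 = 1/3
not ((φ or φ) or φ) = not 1/3 = 0
not φ = not 1/3 = 0
φ or not φ = 1/3 or 0 = 1/3
not ((φ or φ) or φ) or (φ or not φ) = 0 or 1/3 = 1/3
(not not φ implies ((φ and not φ) and φ)) or (not ((φ or φ) or φ) or (φ or not φ)) = 0 or 1/3 = 1/3
No assignment yields a value below 1/3, so this is the minimum.

1/3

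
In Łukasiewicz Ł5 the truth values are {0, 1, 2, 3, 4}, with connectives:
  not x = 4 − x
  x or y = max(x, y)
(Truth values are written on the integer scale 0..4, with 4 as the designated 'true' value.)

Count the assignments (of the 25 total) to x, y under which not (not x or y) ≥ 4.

value 4: 1 assignment (counts)
value 3: 3 assignments
value 2: 5 assignments
value 1: 7 assignments
value 0: 9 assignments
So 1 of the 25 assignments meets the threshold.

1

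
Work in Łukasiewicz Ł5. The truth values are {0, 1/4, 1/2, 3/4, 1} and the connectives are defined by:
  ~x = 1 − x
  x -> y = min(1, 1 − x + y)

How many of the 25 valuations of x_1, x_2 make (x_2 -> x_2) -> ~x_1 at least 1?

value 1: 5 assignments (counts)
value 3/4: 5 assignments
value 1/2: 5 assignments
value 1/4: 5 assignments
value 0: 5 assignments
So 5 of the 25 assignments meet the threshold.

5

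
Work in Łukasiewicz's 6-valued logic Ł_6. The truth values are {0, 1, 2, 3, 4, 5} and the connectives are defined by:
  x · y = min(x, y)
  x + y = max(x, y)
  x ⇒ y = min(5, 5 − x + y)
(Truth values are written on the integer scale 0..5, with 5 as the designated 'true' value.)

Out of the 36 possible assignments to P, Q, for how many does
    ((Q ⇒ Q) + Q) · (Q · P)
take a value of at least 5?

1

value 5: 1 assignment (counts)
value 4: 3 assignments
value 3: 5 assignments
value 2: 7 assignments
value 1: 9 assignments
value 0: 11 assignments
So 1 of the 36 assignments meets the threshold.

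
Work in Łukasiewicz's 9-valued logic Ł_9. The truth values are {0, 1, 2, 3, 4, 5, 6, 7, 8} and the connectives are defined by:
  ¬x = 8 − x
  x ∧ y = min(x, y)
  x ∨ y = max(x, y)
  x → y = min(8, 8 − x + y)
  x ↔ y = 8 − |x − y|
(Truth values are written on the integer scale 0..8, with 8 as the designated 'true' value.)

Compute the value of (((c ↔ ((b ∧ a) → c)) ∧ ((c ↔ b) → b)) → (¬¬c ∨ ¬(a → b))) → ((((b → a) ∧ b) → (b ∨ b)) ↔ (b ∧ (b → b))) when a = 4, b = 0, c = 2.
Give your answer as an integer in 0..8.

b ∧ a = 0 ∧ 4 = 0
(b ∧ a) → c = 0 → 2 = 8
c ↔ ((b ∧ a) → c) = 2 ↔ 8 = 2
c ↔ b = 2 ↔ 0 = 6
(c ↔ b) → b = 6 → 0 = 2
(c ↔ ((b ∧ a) → c)) ∧ ((c ↔ b) → b) = 2 ∧ 2 = 2
¬c = ¬2 = 6
¬¬c = ¬6 = 2
a → b = 4 → 0 = 4
¬(a → b) = ¬4 = 4
¬¬c ∨ ¬(a → b) = 2 ∨ 4 = 4
((c ↔ ((b ∧ a) → c)) ∧ ((c ↔ b) → b)) → (¬¬c ∨ ¬(a → b)) = 2 → 4 = 8
b → a = 0 → 4 = 8
(b → a) ∧ b = 8 ∧ 0 = 0
b ∨ b = 0 ∨ 0 = 0
((b → a) ∧ b) → (b ∨ b) = 0 → 0 = 8
b → b = 0 → 0 = 8
b ∧ (b → b) = 0 ∧ 8 = 0
(((b → a) ∧ b) → (b ∨ b)) ↔ (b ∧ (b → b)) = 8 ↔ 0 = 0
(((c ↔ ((b ∧ a) → c)) ∧ ((c ↔ b) → b)) → (¬¬c ∨ ¬(a → b))) → ((((b → a) ∧ b) → (b ∨ b)) ↔ (b ∧ (b → b))) = 8 → 0 = 0

0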